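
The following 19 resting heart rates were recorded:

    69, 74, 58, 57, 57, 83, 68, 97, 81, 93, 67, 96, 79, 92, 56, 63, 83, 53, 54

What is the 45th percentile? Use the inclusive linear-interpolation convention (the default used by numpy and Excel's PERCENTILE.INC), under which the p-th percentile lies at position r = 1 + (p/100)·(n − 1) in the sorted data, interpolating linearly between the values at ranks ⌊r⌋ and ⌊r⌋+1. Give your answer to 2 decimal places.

68.10

Sorted: 53, 54, 56, 57, 57, 58, 63, 67, 68, 69, 74, 79, 81, 83, 83, 92, 93, 96, 97.
n = 19.
r = 1 + (45/100)·(19 − 1) = 1 + 8.1 = 9.1.
Rank 9 is 68 and rank 10 is 69.
Interpolate: 68 + 0.1·(69 − 68) = 68 + 0.1·1 = 68.1.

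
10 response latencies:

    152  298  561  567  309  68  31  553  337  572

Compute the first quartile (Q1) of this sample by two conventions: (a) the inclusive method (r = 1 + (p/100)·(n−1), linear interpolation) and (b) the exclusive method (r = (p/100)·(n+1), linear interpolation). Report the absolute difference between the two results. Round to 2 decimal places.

57.50

Sorted: 31, 68, 152, 298, 309, 337, 553, 561, 567, 572.
n = 10.
(a) r = 3.25; between ranks 3 (152) and 4 (298): 188.5.
(b) r = 2.75; between ranks 2 (68) and 3 (152): 131.
|188.5 − 131| = 57.5.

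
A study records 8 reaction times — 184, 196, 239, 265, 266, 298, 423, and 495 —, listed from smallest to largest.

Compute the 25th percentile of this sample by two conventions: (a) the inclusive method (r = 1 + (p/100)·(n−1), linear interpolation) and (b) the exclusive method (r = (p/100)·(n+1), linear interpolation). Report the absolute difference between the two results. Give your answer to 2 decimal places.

n = 8.
(a) r = 2.75; between ranks 2 (196) and 3 (239): 228.25.
(b) r = 2.25; between ranks 2 (196) and 3 (239): 206.75.
|228.25 − 206.75| = 21.5.

21.50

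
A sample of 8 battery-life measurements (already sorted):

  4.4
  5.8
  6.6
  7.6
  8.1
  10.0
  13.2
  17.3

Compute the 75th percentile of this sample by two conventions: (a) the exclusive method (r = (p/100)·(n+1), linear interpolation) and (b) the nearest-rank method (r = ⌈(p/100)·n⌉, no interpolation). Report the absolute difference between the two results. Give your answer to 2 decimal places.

n = 8.
(a) r = 6.75; between ranks 6 (10.0) and 7 (13.2): 12.4.
(b) the nearest-rank method: rank 6 → 10.
|12.4 − 10| = 2.4.

2.40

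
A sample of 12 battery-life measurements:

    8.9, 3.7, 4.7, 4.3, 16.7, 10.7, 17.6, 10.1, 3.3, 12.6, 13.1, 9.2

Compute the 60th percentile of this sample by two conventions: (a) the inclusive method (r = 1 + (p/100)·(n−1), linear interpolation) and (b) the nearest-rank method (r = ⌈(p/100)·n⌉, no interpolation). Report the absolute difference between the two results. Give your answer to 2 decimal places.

Sorted: 3.3, 3.7, 4.3, 4.7, 8.9, 9.2, 10.1, 10.7, 12.6, 13.1, 16.7, 17.6.
n = 12.
(a) r = 7.6; between ranks 7 (10.1) and 8 (10.7): 10.46.
(b) the nearest-rank method: rank 8 → 10.7.
|10.46 − 10.7| = 0.24.

0.24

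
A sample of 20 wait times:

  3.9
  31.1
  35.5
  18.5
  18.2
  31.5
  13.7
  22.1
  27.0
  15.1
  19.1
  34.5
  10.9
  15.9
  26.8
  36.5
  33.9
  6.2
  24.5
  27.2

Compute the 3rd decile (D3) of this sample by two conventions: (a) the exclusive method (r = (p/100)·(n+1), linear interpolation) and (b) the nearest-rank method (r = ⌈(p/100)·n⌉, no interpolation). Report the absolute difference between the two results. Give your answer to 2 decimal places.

Sorted: 3.9, 6.2, 10.9, 13.7, 15.1, 15.9, 18.2, 18.5, 19.1, 22.1, 24.5, 26.8, 27.0, 27.2, 31.1, 31.5, 33.9, 34.5, 35.5, 36.5.
n = 20.
(a) r = 6.3; between ranks 6 (15.9) and 7 (18.2): 16.59.
(b) the nearest-rank method: rank 6 → 15.9.
|16.59 − 15.9| = 0.69.

0.69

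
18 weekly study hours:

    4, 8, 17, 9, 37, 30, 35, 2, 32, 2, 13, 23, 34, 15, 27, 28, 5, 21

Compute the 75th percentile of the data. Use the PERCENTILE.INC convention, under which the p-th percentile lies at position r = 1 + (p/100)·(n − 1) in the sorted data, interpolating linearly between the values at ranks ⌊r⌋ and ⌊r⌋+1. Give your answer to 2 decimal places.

29.50

Sorted: 2, 2, 4, 5, 8, 9, 13, 15, 17, 21, 23, 27, 28, 30, 32, 34, 35, 37.
n = 18.
r = 1 + (75/100)·(18 − 1) = 1 + 12.75 = 13.75.
Rank 13 is 28 and rank 14 is 30.
Interpolate: 28 + 0.75·(30 − 28) = 28 + 0.75·2 = 29.5.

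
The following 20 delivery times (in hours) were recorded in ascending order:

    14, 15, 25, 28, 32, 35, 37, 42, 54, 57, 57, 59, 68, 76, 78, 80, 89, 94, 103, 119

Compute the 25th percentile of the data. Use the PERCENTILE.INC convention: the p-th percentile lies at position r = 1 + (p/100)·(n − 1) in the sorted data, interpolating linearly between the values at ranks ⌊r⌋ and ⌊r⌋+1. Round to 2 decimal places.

n = 20.
r = 1 + (25/100)·(20 − 1) = 1 + 4.75 = 5.75.
Rank 5 is 32 and rank 6 is 35.
Interpolate: 32 + 0.75·(35 − 32) = 32 + 0.75·3 = 34.25.

34.25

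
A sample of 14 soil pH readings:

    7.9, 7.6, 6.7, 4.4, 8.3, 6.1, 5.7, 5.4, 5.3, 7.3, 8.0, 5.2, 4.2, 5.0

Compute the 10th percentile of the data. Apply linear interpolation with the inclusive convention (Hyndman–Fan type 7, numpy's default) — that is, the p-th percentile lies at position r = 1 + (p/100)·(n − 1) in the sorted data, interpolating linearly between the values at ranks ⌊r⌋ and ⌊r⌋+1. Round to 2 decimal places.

Sorted: 4.2, 4.4, 5.0, 5.2, 5.3, 5.4, 5.7, 6.1, 6.7, 7.3, 7.6, 7.9, 8.0, 8.3.
n = 14.
r = 1 + (10/100)·(14 − 1) = 1 + 1.3 = 2.3.
Rank 2 is 4.4 and rank 3 is 5.0.
Interpolate: 4.4 + 0.3·(5.0 − 4.4) = 4.4 + 0.3·0.6 = 4.58.

4.58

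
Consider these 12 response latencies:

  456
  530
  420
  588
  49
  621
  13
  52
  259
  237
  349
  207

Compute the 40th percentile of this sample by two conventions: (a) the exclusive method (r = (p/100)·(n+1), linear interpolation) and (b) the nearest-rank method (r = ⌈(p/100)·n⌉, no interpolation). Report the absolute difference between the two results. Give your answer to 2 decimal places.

4.40

Sorted: 13, 49, 52, 207, 237, 259, 349, 420, 456, 530, 588, 621.
n = 12.
(a) r = 5.2; between ranks 5 (237) and 6 (259): 241.4.
(b) the nearest-rank method: rank 5 → 237.
|241.4 − 237| = 4.4.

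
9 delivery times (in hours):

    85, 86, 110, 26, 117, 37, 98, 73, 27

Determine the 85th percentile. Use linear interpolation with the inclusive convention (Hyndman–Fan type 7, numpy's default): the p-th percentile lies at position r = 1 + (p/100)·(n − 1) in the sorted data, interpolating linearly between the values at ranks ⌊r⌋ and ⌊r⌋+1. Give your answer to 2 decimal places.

107.60

Sorted: 26, 27, 37, 73, 85, 86, 98, 110, 117.
n = 9.
r = 1 + (85/100)·(9 − 1) = 1 + 6.8 = 7.8.
Rank 7 is 98 and rank 8 is 110.
Interpolate: 98 + 0.8·(110 − 98) = 98 + 0.8·12 = 107.6.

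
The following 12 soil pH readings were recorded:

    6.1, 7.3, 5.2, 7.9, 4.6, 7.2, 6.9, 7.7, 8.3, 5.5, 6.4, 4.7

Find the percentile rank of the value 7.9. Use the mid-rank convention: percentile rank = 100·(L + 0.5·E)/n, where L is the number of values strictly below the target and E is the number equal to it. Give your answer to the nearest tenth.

87.5

Sorted: 4.6, 4.7, 5.2, 5.5, 6.1, 6.4, 6.9, 7.2, 7.3, 7.7, 7.9, 8.3.
Count below 7.9: L = 10; count equal: E = 1; n = 12.
Percentile rank = 100·(10 + 0.5·1)/12 = 100·10.5/12 = 87.5.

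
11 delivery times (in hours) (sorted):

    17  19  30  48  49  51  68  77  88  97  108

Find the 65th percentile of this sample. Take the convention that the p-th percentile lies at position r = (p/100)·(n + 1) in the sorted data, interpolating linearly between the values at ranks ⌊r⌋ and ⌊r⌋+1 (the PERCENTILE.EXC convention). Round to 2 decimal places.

n = 11.
r = (65/100)·(11 + 1) = 7.8.
Rank 7 is 68 and rank 8 is 77.
Interpolate: 68 + 0.8·(77 − 68) = 68 + 0.8·9 = 75.2.

75.20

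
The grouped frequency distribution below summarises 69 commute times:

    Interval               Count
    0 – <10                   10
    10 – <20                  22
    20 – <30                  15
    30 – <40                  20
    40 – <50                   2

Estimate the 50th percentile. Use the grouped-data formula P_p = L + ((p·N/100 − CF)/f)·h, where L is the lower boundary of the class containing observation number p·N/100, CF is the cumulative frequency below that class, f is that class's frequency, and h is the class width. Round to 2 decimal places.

21.67

N = 69; target position k = 50/100 · 69 = 34.5.
Cumulative frequencies: 10, 32, 47, 67, 69.
Observation 34.5 falls in the class 20 – <30.
L = 20, CF = 32, f = 15, h = 10.
P50 = 20 + ((34.5 − 32)/15)·10 = 20 + 1.66667 = 21.6667.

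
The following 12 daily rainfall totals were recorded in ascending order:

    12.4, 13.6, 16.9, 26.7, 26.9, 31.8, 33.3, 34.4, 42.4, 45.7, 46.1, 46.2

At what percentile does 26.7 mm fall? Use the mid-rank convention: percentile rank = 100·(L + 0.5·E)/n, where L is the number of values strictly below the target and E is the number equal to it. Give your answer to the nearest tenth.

29.2

Count below 26.7: L = 3; count equal: E = 1; n = 12.
Percentile rank = 100·(3 + 0.5·1)/12 = 100·3.5/12 = 29.17.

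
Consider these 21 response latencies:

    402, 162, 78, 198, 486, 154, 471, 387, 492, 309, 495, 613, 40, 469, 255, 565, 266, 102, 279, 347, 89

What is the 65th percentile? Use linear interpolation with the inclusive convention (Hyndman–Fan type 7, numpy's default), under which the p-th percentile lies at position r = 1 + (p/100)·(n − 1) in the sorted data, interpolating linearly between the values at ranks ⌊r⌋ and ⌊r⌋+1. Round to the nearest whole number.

402

Sorted: 40, 78, 89, 102, 154, 162, 198, 255, 266, 279, 309, 347, 387, 402, 469, 471, 486, 492, 495, 565, 613.
n = 21.
r = 1 + (65/100)·(21 − 1) = 1 + 13 = 14.
r is an integer, so P65 is the value at rank 14: 402.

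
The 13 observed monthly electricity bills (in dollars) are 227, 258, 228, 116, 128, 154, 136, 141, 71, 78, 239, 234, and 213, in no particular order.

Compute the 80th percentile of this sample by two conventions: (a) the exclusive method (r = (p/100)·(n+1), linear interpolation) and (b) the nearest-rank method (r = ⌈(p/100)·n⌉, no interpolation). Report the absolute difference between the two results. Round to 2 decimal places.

Sorted: 71, 78, 116, 128, 136, 141, 154, 213, 227, 228, 234, 239, 258.
n = 13.
(a) r = 11.2; between ranks 11 (234) and 12 (239): 235.
(b) the nearest-rank method: rank 11 → 234.
|235 − 234| = 1.

1.00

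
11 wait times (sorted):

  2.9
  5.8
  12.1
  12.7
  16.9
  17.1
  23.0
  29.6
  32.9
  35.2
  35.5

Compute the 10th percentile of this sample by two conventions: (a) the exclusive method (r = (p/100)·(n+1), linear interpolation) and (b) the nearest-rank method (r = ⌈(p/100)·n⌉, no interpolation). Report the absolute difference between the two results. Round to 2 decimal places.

2.32

n = 11.
(a) r = 1.2; between ranks 1 (2.9) and 2 (5.8): 3.48.
(b) the nearest-rank method: rank 2 → 5.8.
|3.48 − 5.8| = 2.32.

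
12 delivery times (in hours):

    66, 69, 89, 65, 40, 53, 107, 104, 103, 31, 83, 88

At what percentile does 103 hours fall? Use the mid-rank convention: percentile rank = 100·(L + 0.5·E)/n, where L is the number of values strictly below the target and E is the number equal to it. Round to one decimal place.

Sorted: 31, 40, 53, 65, 66, 69, 83, 88, 89, 103, 104, 107.
Count below 103: L = 9; count equal: E = 1; n = 12.
Percentile rank = 100·(9 + 0.5·1)/12 = 100·9.5/12 = 79.17.

79.2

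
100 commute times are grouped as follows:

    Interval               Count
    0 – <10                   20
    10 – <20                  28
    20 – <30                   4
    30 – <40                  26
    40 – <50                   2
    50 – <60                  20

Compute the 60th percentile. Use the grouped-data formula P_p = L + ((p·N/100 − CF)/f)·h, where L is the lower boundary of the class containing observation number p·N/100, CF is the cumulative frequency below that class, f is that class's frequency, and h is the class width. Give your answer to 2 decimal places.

N = 100; target position k = 60/100 · 100 = 60.
Cumulative frequencies: 20, 48, 52, 78, 80, 100.
Observation 60 falls in the class 30 – <40.
L = 30, CF = 52, f = 26, h = 10.
P60 = 30 + ((60 − 52)/26)·10 = 30 + 3.07692 = 33.0769.

33.08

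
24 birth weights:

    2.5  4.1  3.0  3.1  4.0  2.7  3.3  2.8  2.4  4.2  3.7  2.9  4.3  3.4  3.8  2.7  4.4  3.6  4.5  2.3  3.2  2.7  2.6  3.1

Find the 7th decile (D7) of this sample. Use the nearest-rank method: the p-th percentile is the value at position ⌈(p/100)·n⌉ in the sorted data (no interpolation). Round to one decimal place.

Sorted: 2.3, 2.4, 2.5, 2.6, 2.7, 2.7, 2.7, 2.8, 2.9, 3.0, 3.1, 3.1, 3.2, 3.3, 3.4, 3.6, 3.7, 3.8, 4.0, 4.1, 4.2, 4.3, 4.4, 4.5.
n = 24.
Position = ⌈70/100 · 24⌉ = ⌈16.8⌉ = 17.
The value at rank 17 is 3.7.

3.7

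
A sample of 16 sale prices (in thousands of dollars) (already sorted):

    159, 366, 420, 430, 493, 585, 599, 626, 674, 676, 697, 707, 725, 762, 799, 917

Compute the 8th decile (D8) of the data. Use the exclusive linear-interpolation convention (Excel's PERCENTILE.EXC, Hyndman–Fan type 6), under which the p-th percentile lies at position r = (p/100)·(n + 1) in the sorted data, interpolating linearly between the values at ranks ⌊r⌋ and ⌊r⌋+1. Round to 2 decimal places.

n = 16.
r = (80/100)·(16 + 1) = 13.6.
Rank 13 is 725 and rank 14 is 762.
Interpolate: 725 + 0.6·(762 − 725) = 725 + 0.6·37 = 747.2.

747.20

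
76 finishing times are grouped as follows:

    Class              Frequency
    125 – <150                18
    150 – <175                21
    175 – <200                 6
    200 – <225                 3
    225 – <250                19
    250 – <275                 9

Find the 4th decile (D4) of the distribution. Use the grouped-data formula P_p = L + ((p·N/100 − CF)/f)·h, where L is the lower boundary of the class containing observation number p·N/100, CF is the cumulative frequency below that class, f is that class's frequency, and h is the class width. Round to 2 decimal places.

N = 76; target position k = 40/100 · 76 = 30.4.
Cumulative frequencies: 18, 39, 45, 48, 67, 76.
Observation 30.4 falls in the class 150 – <175.
L = 150, CF = 18, f = 21, h = 25.
P40 = 150 + ((30.4 − 18)/21)·25 = 150 + 14.7619 = 164.762.

164.76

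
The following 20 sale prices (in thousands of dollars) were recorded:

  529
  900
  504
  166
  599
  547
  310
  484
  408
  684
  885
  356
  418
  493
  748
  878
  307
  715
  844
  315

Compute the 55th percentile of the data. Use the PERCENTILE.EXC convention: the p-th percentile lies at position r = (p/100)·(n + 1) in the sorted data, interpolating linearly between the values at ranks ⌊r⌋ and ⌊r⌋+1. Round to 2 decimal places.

538.90

Sorted: 166, 307, 310, 315, 356, 408, 418, 484, 493, 504, 529, 547, 599, 684, 715, 748, 844, 878, 885, 900.
n = 20.
r = (55/100)·(20 + 1) = 11.55.
Rank 11 is 529 and rank 12 is 547.
Interpolate: 529 + 0.55·(547 − 529) = 529 + 0.55·18 = 538.9.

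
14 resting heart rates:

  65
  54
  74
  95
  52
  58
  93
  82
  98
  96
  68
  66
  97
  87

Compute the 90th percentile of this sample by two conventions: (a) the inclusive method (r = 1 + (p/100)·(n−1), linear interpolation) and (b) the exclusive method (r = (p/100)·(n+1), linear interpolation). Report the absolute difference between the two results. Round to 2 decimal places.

0.80

Sorted: 52, 54, 58, 65, 66, 68, 74, 82, 87, 93, 95, 96, 97, 98.
n = 14.
(a) r = 12.7; between ranks 12 (96) and 13 (97): 96.7.
(b) r = 13.5; between ranks 13 (97) and 14 (98): 97.5.
|96.7 − 97.5| = 0.8.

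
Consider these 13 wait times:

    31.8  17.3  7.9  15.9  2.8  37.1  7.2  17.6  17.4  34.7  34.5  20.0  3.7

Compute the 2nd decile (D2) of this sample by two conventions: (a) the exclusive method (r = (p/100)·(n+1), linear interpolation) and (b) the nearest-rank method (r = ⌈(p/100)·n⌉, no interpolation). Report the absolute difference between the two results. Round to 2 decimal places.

Sorted: 2.8, 3.7, 7.2, 7.9, 15.9, 17.3, 17.4, 17.6, 20.0, 31.8, 34.5, 34.7, 37.1.
n = 13.
(a) r = 2.8; between ranks 2 (3.7) and 3 (7.2): 6.5.
(b) the nearest-rank method: rank 3 → 7.2.
|6.5 − 7.2| = 0.7.

0.70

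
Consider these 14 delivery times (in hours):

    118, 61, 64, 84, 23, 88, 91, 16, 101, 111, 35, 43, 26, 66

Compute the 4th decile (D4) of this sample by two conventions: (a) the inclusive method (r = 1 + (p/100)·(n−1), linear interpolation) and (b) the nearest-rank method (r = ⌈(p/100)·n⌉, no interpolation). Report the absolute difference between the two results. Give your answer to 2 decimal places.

0.60

Sorted: 16, 23, 26, 35, 43, 61, 64, 66, 84, 88, 91, 101, 111, 118.
n = 14.
(a) r = 6.2; between ranks 6 (61) and 7 (64): 61.6.
(b) the nearest-rank method: rank 6 → 61.
|61.6 − 61| = 0.6.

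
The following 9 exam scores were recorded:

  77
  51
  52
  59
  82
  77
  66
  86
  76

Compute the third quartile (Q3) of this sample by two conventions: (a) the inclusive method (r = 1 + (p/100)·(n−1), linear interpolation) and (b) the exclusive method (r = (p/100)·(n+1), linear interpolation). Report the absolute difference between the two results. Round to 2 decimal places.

2.50

Sorted: 51, 52, 59, 66, 76, 77, 77, 82, 86.
n = 9.
(a) r = 7 → value at rank 7 = 77.
(b) r = 7.5; between ranks 7 (77) and 8 (82): 79.5.
|77 − 79.5| = 2.5.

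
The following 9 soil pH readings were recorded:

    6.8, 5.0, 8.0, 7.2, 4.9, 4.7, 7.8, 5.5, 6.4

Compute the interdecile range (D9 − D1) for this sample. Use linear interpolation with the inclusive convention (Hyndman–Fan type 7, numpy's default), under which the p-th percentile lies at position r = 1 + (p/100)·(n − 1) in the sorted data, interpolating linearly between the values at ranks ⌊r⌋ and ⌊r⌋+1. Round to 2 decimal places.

2.98

Sorted: 4.7, 4.9, 5.0, 5.5, 6.4, 6.8, 7.2, 7.8, 8.0.
n = 9.
P10: r = 1.8; ranks 1–2 are 4.7, 4.9; interpolating gives 4.86.
P90: r = 8.2; ranks 8–9 are 7.8, 8.0; interpolating gives 7.84.
Difference: 7.84 − 4.86 = 2.98.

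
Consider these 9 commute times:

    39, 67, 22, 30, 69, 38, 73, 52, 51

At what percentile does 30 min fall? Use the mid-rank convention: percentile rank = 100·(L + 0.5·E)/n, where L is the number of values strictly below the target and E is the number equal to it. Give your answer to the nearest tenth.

Sorted: 22, 30, 38, 39, 51, 52, 67, 69, 73.
Count below 30: L = 1; count equal: E = 1; n = 9.
Percentile rank = 100·(1 + 0.5·1)/9 = 100·1.5/9 = 16.67.

16.7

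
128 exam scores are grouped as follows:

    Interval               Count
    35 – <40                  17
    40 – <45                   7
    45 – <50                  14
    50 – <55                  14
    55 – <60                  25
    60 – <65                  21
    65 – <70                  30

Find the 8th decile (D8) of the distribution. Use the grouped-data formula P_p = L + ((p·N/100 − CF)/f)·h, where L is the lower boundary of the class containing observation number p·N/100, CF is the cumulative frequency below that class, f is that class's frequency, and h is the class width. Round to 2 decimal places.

N = 128; target position k = 80/100 · 128 = 102.4.
Cumulative frequencies: 17, 24, 38, 52, 77, 98, 128.
Observation 102.4 falls in the class 65 – <70.
L = 65, CF = 98, f = 30, h = 5.
P80 = 65 + ((102.4 − 98)/30)·5 = 65 + 0.733333 = 65.7333.

65.73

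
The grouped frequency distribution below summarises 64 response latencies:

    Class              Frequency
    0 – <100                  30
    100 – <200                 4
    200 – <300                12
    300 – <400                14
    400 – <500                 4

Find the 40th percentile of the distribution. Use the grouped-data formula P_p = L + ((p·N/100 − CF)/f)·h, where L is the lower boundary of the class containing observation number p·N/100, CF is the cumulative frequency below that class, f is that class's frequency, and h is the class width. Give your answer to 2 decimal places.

N = 64; target position k = 40/100 · 64 = 25.6.
Cumulative frequencies: 30, 34, 46, 60, 64.
Observation 25.6 falls in the class 0 – <100.
L = 0, CF = 0, f = 30, h = 100.
P40 = 0 + ((25.6 − 0)/30)·100 = 0 + 85.3333 = 85.3333.

85.33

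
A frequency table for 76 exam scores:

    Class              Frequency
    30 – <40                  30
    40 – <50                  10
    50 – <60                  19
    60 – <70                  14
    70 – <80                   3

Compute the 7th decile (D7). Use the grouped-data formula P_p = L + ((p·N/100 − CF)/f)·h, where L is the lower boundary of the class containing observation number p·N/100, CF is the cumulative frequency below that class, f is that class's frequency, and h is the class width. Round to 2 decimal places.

56.95

N = 76; target position k = 70/100 · 76 = 53.2.
Cumulative frequencies: 30, 40, 59, 73, 76.
Observation 53.2 falls in the class 50 – <60.
L = 50, CF = 40, f = 19, h = 10.
P70 = 50 + ((53.2 − 40)/19)·10 = 50 + 6.94737 = 56.9474.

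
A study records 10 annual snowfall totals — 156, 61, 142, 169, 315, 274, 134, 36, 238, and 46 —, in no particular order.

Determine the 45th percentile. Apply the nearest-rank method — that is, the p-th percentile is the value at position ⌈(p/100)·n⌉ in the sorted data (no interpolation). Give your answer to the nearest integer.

142

Sorted: 36, 46, 61, 134, 142, 156, 169, 238, 274, 315.
n = 10.
Position = ⌈45/100 · 10⌉ = ⌈4.5⌉ = 5.
The value at rank 5 is 142.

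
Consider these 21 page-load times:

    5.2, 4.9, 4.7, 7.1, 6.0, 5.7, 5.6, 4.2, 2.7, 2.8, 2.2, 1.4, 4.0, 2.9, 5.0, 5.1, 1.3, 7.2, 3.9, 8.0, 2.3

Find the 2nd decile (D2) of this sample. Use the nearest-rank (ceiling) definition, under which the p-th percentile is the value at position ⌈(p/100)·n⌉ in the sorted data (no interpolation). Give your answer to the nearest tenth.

2.7

Sorted: 1.3, 1.4, 2.2, 2.3, 2.7, 2.8, 2.9, 3.9, 4.0, 4.2, 4.7, 4.9, 5.0, 5.1, 5.2, 5.6, 5.7, 6.0, 7.1, 7.2, 8.0.
n = 21.
Position = ⌈20/100 · 21⌉ = ⌈4.2⌉ = 5.
The value at rank 5 is 2.7.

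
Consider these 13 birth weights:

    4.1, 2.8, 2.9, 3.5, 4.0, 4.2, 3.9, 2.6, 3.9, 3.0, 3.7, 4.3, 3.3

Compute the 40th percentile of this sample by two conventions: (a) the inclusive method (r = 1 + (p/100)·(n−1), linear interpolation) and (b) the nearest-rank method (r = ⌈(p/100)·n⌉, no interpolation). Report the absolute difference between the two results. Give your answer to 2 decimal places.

Sorted: 2.6, 2.8, 2.9, 3.0, 3.3, 3.5, 3.7, 3.9, 3.9, 4.0, 4.1, 4.2, 4.3.
n = 13.
(a) r = 5.8; between ranks 5 (3.3) and 6 (3.5): 3.46.
(b) the nearest-rank method: rank 6 → 3.5.
|3.46 − 3.5| = 0.04.

0.04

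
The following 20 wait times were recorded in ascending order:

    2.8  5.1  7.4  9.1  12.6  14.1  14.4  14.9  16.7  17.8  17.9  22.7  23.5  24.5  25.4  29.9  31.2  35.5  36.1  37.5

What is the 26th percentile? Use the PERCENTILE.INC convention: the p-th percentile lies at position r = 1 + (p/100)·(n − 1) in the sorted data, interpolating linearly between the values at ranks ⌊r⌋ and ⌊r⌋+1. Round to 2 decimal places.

14.01

n = 20.
r = 1 + (26/100)·(20 − 1) = 1 + 4.94 = 5.94.
Rank 5 is 12.6 and rank 6 is 14.1.
Interpolate: 12.6 + 0.94·(14.1 − 12.6) = 12.6 + 0.94·1.5 = 14.01.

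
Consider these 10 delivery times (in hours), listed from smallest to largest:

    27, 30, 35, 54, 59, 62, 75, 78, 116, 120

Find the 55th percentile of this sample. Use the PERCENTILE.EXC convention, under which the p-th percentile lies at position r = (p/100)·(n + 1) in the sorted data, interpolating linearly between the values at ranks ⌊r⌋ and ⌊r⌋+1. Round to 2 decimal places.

62.65

n = 10.
r = (55/100)·(10 + 1) = 6.05.
Rank 6 is 62 and rank 7 is 75.
Interpolate: 62 + 0.05·(75 − 62) = 62 + 0.05·13 = 62.65.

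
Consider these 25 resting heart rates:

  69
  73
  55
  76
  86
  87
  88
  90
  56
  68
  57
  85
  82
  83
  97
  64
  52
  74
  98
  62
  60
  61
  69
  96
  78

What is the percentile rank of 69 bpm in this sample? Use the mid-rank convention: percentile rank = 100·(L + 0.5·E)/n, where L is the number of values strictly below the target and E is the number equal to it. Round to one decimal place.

Sorted: 52, 55, 56, 57, 60, 61, 62, 64, 68, 69, 69, 73, 74, 76, 78, 82, 83, 85, 86, 87, 88, 90, 96, 97, 98.
Count below 69: L = 9; count equal: E = 2; n = 25.
Percentile rank = 100·(9 + 0.5·2)/25 = 100·10/25 = 40.

40.0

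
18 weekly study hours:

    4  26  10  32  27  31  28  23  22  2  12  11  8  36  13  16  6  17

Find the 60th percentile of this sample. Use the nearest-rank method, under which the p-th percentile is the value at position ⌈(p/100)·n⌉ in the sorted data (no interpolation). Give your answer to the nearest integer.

Sorted: 2, 4, 6, 8, 10, 11, 12, 13, 16, 17, 22, 23, 26, 27, 28, 31, 32, 36.
n = 18.
Position = ⌈60/100 · 18⌉ = ⌈10.8⌉ = 11.
The value at rank 11 is 22.

22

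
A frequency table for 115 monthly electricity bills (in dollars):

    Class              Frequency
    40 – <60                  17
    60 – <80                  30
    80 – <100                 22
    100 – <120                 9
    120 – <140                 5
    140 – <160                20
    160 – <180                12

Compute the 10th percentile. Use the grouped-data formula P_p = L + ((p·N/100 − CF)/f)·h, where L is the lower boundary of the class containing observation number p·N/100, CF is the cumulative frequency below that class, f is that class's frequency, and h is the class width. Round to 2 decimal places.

53.53

N = 115; target position k = 10/100 · 115 = 11.5.
Cumulative frequencies: 17, 47, 69, 78, 83, 103, 115.
Observation 11.5 falls in the class 40 – <60.
L = 40, CF = 0, f = 17, h = 20.
P10 = 40 + ((11.5 − 0)/17)·20 = 40 + 13.5294 = 53.5294.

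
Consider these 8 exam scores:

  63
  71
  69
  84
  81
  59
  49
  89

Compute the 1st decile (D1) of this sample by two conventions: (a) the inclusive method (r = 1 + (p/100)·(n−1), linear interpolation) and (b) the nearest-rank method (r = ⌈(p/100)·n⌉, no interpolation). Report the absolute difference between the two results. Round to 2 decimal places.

7.00

Sorted: 49, 59, 63, 69, 71, 81, 84, 89.
n = 8.
(a) r = 1.7; between ranks 1 (49) and 2 (59): 56.
(b) the nearest-rank method: rank 1 → 49.
|56 − 49| = 7.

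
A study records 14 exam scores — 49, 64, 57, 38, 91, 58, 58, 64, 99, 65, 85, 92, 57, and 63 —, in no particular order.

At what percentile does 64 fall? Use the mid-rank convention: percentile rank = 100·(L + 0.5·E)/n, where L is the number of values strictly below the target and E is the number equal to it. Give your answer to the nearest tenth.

Sorted: 38, 49, 57, 57, 58, 58, 63, 64, 64, 65, 85, 91, 92, 99.
Count below 64: L = 7; count equal: E = 2; n = 14.
Percentile rank = 100·(7 + 0.5·2)/14 = 100·8/14 = 57.14.

57.1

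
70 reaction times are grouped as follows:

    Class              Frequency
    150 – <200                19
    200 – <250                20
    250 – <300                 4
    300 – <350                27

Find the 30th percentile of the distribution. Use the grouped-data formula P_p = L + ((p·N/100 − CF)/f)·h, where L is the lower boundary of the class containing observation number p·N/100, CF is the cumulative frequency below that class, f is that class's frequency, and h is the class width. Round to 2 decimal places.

N = 70; target position k = 30/100 · 70 = 21.
Cumulative frequencies: 19, 39, 43, 70.
Observation 21 falls in the class 200 – <250.
L = 200, CF = 19, f = 20, h = 50.
P30 = 200 + ((21 − 19)/20)·50 = 200 + 5 = 205.

205.00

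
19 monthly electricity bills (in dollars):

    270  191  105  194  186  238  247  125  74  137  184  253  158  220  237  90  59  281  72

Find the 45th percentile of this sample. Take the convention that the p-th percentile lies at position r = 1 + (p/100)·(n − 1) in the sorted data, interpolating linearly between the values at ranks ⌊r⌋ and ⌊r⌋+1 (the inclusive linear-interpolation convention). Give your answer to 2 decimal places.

Sorted: 59, 72, 74, 90, 105, 125, 137, 158, 184, 186, 191, 194, 220, 237, 238, 247, 253, 270, 281.
n = 19.
r = 1 + (45/100)·(19 − 1) = 1 + 8.1 = 9.1.
Rank 9 is 184 and rank 10 is 186.
Interpolate: 184 + 0.1·(186 − 184) = 184 + 0.1·2 = 184.2.

184.20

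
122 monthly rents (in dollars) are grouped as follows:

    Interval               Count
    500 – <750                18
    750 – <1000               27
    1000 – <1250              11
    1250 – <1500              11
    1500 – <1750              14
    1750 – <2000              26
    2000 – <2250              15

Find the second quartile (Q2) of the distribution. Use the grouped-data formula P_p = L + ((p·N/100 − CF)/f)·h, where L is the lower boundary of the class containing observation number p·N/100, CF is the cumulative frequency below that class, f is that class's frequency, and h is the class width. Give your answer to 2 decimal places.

N = 122; target position k = 50/100 · 122 = 61.
Cumulative frequencies: 18, 45, 56, 67, 81, 107, 122.
Observation 61 falls in the class 1250 – <1500.
L = 1250, CF = 56, f = 11, h = 250.
P50 = 1250 + ((61 − 56)/11)·250 = 1250 + 113.636 = 1363.64.

1363.64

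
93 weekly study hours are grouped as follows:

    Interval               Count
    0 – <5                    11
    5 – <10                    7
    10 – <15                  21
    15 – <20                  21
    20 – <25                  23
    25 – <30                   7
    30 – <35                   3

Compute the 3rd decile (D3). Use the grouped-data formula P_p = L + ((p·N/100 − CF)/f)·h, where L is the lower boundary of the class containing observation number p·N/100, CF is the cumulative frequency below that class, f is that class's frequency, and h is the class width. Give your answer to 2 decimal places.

12.36

N = 93; target position k = 30/100 · 93 = 27.9.
Cumulative frequencies: 11, 18, 39, 60, 83, 90, 93.
Observation 27.9 falls in the class 10 – <15.
L = 10, CF = 18, f = 21, h = 5.
P30 = 10 + ((27.9 − 18)/21)·5 = 10 + 2.35714 = 12.3571.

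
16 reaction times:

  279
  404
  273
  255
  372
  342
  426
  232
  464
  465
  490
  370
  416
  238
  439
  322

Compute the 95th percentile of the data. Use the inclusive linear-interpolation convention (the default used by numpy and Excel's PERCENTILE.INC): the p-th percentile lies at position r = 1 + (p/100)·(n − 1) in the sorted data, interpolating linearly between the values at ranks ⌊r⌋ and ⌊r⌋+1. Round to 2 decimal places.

Sorted: 232, 238, 255, 273, 279, 322, 342, 370, 372, 404, 416, 426, 439, 464, 465, 490.
n = 16.
r = 1 + (95/100)·(16 − 1) = 1 + 14.25 = 15.25.
Rank 15 is 465 and rank 16 is 490.
Interpolate: 465 + 0.25·(490 − 465) = 465 + 0.25·25 = 471.25.

471.25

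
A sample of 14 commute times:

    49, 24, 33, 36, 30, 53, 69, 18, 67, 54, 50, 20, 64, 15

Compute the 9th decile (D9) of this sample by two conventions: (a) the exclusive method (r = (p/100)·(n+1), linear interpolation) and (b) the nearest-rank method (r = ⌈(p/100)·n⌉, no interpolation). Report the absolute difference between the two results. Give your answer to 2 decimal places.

Sorted: 15, 18, 20, 24, 30, 33, 36, 49, 50, 53, 54, 64, 67, 69.
n = 14.
(a) r = 13.5; between ranks 13 (67) and 14 (69): 68.
(b) the nearest-rank method: rank 13 → 67.
|68 − 67| = 1.

1.00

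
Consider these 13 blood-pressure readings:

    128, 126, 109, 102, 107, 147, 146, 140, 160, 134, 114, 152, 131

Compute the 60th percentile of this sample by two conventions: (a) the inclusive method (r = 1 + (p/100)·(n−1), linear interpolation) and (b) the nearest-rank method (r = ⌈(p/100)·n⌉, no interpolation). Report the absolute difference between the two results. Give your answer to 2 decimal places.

1.20

Sorted: 102, 107, 109, 114, 126, 128, 131, 134, 140, 146, 147, 152, 160.
n = 13.
(a) r = 8.2; between ranks 8 (134) and 9 (140): 135.2.
(b) the nearest-rank method: rank 8 → 134.
|135.2 − 134| = 1.2.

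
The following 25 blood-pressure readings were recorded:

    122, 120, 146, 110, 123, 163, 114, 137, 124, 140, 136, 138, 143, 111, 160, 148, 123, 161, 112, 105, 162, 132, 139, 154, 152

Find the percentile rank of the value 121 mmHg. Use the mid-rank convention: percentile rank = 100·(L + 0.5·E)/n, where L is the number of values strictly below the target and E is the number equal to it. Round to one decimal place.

Sorted: 105, 110, 111, 112, 114, 120, 122, 123, 123, 124, 132, 136, 137, 138, 139, 140, 143, 146, 148, 152, 154, 160, 161, 162, 163.
Count below 121: L = 6; count equal: E = 0; n = 25.
Percentile rank = 100·(6 + 0.5·0)/25 = 100·6/25 = 24.

24.0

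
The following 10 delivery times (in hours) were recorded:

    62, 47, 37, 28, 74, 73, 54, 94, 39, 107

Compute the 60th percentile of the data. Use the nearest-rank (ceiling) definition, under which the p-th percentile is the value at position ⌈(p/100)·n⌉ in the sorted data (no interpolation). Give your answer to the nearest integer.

Sorted: 28, 37, 39, 47, 54, 62, 73, 74, 94, 107.
n = 10.
Position = ⌈60/100 · 10⌉ = ⌈6⌉ = 6.
The value at rank 6 is 62.

62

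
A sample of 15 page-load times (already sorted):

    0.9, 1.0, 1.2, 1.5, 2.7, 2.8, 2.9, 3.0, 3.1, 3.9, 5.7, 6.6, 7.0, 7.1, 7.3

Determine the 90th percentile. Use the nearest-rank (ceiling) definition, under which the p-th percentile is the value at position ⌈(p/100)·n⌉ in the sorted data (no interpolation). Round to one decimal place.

n = 15.
Position = ⌈90/100 · 15⌉ = ⌈13.5⌉ = 14.
The value at rank 14 is 7.1.

7.1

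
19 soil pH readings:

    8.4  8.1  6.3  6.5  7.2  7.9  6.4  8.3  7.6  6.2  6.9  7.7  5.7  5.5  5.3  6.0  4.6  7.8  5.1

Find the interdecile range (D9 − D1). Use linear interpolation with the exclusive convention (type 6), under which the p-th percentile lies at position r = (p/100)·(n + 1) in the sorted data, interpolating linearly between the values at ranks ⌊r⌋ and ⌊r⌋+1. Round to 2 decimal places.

3.20

Sorted: 4.6, 5.1, 5.3, 5.5, 5.7, 6.0, 6.2, 6.3, 6.4, 6.5, 6.9, 7.2, 7.6, 7.7, 7.8, 7.9, 8.1, 8.3, 8.4.
n = 19.
P10: r = 2 (integer) → 5.1.
P90: r = 18 (integer) → 8.3.
Difference: 8.3 − 5.1 = 3.2.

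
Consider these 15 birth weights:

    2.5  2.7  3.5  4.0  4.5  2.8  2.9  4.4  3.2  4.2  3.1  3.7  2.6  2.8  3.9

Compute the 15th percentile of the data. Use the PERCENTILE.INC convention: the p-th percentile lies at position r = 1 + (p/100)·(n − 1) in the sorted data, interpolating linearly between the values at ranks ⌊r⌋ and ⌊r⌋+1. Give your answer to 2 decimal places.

2.71

Sorted: 2.5, 2.6, 2.7, 2.8, 2.8, 2.9, 3.1, 3.2, 3.5, 3.7, 3.9, 4.0, 4.2, 4.4, 4.5.
n = 15.
r = 1 + (15/100)·(15 − 1) = 1 + 2.1 = 3.1.
Rank 3 is 2.7 and rank 4 is 2.8.
Interpolate: 2.7 + 0.1·(2.8 − 2.7) = 2.7 + 0.1·0.1 = 2.71.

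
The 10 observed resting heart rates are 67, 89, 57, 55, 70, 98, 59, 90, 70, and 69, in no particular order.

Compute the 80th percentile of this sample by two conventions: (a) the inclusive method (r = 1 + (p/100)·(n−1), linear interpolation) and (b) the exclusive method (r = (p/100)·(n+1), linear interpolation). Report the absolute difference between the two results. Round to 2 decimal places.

0.60

Sorted: 55, 57, 59, 67, 69, 70, 70, 89, 90, 98.
n = 10.
(a) r = 8.2; between ranks 8 (89) and 9 (90): 89.2.
(b) r = 8.8; between ranks 8 (89) and 9 (90): 89.8.
|89.2 − 89.8| = 0.6.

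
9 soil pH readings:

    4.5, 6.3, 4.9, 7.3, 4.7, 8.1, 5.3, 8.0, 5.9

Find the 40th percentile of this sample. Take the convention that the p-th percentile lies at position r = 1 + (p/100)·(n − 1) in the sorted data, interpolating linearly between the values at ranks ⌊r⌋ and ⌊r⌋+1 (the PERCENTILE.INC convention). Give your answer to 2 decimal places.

Sorted: 4.5, 4.7, 4.9, 5.3, 5.9, 6.3, 7.3, 8.0, 8.1.
n = 9.
r = 1 + (40/100)·(9 − 1) = 1 + 3.2 = 4.2.
Rank 4 is 5.3 and rank 5 is 5.9.
Interpolate: 5.3 + 0.2·(5.9 − 5.3) = 5.3 + 0.2·0.6 = 5.42.

5.42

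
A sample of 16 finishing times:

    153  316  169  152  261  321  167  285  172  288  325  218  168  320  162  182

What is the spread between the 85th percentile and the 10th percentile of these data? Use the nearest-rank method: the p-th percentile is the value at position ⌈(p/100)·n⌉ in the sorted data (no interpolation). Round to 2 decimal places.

167.00

Sorted: 152, 153, 162, 167, 168, 169, 172, 182, 218, 261, 285, 288, 316, 320, 321, 325.
n = 16.
P10: rank ⌈10/100·16⌉ = 2 → 153.
P85: rank ⌈85/100·16⌉ = 14 → 320.
Difference: 320 − 153 = 167.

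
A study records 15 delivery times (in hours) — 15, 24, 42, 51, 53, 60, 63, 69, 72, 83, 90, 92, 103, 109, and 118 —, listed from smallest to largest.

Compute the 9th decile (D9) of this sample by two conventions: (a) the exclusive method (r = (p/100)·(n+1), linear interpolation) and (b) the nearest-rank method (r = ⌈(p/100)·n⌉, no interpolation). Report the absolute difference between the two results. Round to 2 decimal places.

3.60

n = 15.
(a) r = 14.4; between ranks 14 (109) and 15 (118): 112.6.
(b) the nearest-rank method: rank 14 → 109.
|112.6 − 109| = 3.6.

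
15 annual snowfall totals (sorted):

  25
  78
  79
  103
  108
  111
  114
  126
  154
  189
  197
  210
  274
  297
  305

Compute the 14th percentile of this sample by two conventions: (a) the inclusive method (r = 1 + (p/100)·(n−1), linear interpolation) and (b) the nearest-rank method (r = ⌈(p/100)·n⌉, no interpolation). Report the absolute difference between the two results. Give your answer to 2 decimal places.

n = 15.
(a) r = 2.96; between ranks 2 (78) and 3 (79): 78.96.
(b) the nearest-rank method: rank 3 → 79.
|78.96 − 79| = 0.04.

0.04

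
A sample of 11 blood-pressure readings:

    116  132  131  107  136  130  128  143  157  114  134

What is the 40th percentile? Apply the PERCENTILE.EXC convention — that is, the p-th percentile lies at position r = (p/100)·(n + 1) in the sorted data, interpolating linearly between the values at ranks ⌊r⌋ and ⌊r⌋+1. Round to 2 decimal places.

Sorted: 107, 114, 116, 128, 130, 131, 132, 134, 136, 143, 157.
n = 11.
r = (40/100)·(11 + 1) = 4.8.
Rank 4 is 128 and rank 5 is 130.
Interpolate: 128 + 0.8·(130 − 128) = 128 + 0.8·2 = 129.6.

129.60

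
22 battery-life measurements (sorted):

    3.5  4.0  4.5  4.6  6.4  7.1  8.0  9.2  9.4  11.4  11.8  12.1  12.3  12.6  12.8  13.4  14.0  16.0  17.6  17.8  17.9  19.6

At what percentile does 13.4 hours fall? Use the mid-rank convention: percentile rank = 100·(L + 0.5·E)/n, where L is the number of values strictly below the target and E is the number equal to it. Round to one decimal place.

70.5

Count below 13.4: L = 15; count equal: E = 1; n = 22.
Percentile rank = 100·(15 + 0.5·1)/22 = 100·15.5/22 = 70.45.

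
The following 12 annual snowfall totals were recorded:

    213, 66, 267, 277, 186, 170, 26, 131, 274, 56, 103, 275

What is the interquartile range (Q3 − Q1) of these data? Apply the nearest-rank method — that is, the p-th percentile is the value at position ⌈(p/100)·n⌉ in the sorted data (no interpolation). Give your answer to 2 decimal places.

Sorted: 26, 56, 66, 103, 131, 170, 186, 213, 267, 274, 275, 277.
n = 12.
P25: rank ⌈25/100·12⌉ = 3 → 66.
P75: rank ⌈75/100·12⌉ = 9 → 267.
Difference: 267 − 66 = 201.

201.00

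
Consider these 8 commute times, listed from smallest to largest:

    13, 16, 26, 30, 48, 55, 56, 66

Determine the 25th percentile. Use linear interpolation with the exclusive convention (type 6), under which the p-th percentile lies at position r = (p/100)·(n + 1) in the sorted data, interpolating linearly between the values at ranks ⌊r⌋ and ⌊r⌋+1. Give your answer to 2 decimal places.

18.50

n = 8.
r = (25/100)·(8 + 1) = 2.25.
Rank 2 is 16 and rank 3 is 26.
Interpolate: 16 + 0.25·(26 − 16) = 16 + 0.25·10 = 18.5.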